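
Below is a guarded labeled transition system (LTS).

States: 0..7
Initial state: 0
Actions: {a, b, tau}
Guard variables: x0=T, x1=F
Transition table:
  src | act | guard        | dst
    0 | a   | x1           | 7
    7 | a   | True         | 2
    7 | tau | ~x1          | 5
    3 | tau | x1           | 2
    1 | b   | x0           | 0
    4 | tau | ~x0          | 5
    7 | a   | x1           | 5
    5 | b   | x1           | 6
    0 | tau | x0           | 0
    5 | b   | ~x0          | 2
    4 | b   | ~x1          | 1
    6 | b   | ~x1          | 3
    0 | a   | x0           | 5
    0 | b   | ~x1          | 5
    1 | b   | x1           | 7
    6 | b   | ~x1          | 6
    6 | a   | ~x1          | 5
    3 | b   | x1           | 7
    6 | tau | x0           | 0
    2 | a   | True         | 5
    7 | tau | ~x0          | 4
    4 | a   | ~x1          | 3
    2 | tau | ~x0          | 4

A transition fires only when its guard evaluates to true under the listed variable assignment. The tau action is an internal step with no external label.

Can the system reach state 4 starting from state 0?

Guard filter leaves 13 enabled edge(s).
Layer 0: {0}
Layer 1: {5}  now seen {0,5}
R = {0,5}

Answer: UNREACHABLE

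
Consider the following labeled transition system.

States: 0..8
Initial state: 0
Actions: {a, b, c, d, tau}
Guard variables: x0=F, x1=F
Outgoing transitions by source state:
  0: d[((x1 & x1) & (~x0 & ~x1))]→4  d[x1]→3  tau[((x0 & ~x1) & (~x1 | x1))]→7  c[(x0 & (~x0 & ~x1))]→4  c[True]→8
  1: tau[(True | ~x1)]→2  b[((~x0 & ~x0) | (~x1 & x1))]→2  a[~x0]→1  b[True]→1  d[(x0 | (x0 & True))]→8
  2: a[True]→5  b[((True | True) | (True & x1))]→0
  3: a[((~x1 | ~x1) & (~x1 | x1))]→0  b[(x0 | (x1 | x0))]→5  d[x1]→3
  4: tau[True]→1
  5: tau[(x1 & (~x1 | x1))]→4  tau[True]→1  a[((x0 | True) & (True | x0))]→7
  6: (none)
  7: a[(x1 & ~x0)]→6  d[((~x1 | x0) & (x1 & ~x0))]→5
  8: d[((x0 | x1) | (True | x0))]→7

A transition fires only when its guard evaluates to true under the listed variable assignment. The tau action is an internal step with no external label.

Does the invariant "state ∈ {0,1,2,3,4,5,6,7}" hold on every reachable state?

Safe = {0,1,2,3,4,5,6,7}
R = {0,7,8}
  0: safe
  7: safe
  8: ✗ unsafe
witness against invariant: c → 8

Answer: INVARIANT VIOLATED at state 8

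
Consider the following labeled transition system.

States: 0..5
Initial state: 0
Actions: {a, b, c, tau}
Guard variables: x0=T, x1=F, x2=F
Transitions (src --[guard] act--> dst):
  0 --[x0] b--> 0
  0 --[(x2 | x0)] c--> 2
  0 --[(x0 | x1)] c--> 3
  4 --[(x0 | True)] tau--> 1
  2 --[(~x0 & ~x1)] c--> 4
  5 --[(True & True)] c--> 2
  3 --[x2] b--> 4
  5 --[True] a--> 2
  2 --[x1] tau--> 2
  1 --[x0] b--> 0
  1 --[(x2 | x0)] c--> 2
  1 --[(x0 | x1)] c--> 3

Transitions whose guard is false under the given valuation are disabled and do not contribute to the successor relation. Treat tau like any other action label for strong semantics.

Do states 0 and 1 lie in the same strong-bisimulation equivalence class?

Answer: BISIMILAR

Analysis:
Refine partition for ~:
  round 0: {{0,1,2,3,4,5}}
  round 1: {{0,1},{2,3},{4},{5}}
4 equivalence class(es) (converged in 2)
class of 0: {0,1}; class of 1: {0,1}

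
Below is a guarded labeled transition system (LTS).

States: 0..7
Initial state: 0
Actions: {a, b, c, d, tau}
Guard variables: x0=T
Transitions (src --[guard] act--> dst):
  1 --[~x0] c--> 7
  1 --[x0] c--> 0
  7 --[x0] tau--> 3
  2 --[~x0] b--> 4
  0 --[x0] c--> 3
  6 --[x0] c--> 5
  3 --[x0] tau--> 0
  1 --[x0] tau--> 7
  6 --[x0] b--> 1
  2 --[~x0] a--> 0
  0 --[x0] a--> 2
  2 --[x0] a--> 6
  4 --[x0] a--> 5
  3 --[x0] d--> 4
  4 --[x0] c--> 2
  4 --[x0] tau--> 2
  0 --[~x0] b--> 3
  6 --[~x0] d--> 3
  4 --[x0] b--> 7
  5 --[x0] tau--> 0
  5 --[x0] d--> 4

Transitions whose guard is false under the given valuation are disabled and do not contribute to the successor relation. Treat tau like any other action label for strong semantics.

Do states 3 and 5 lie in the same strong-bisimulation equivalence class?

Answer: BISIMILAR

Analysis:
Refine partition for ~:
  π0 = {{0,1,2,3,4,5,6,7}}
  π1 = {{0},{1},{2},{3,5},{4},{6},{7}}
Fixed point at round 2; 7 class(es).
3∈{3,5}, 5∈{3,5}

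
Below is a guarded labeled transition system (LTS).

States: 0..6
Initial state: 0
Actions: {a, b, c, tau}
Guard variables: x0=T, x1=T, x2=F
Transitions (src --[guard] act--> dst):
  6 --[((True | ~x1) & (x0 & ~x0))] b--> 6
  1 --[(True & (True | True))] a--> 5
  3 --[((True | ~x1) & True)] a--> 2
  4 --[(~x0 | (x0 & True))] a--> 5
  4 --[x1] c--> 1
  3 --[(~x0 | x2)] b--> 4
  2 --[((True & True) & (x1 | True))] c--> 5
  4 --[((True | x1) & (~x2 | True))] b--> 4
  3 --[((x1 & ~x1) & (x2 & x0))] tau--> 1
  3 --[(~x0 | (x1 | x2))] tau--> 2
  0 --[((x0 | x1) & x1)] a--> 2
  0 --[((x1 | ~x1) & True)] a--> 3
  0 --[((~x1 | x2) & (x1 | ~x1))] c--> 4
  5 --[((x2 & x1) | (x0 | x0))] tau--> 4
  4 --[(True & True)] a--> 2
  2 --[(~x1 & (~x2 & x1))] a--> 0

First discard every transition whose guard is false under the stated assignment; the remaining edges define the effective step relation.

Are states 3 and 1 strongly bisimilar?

Answer: NOT BISIMILAR

Analysis:
Compute ~ classes (split until stable):
  round 0: {{0,1,2,3,4,5,6}}
  round 1: {{0,1},{2},{3},{4},{5},{6}}
  round 2: {{0},{1},{2},{3},{4},{5},{6}}
stable after 3 split(s): 7 block(s)
class of 3: {3}; class of 1: {1}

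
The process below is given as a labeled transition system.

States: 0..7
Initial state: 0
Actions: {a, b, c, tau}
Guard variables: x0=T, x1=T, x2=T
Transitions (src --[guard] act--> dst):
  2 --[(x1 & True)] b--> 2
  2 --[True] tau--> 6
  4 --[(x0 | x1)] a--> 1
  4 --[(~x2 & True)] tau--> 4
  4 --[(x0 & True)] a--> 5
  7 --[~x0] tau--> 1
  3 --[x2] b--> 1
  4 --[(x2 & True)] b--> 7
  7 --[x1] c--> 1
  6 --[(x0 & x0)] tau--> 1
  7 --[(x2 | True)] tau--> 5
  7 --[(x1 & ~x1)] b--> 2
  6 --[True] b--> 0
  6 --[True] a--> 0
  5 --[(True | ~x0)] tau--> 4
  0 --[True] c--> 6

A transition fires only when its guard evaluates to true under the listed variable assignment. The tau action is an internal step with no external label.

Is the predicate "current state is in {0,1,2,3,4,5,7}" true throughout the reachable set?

Safe = {0,1,2,3,4,5,7}
Reach set: {0,1,6}
  0: ✓
  1: ✓
  6: VIOLATES
witness against invariant: c → 6

Answer: INVARIANT VIOLATED at state 6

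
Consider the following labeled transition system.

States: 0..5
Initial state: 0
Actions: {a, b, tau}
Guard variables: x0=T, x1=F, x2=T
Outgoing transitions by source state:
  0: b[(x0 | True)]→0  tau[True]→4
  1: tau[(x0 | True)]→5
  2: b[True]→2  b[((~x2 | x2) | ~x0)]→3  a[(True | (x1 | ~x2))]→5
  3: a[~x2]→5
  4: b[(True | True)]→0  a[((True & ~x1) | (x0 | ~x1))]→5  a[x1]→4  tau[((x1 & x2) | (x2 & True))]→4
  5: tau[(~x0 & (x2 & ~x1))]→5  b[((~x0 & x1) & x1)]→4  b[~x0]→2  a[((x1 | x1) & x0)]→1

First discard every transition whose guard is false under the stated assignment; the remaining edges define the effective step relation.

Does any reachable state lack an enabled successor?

R = {0,4,5}
  0: b→0  tau→4  [2 out]
  4: a→5  b→0  tau→4  [3 out]
  5: ∅  [STUCK]
trace reaching 5: tau·a

Answer: DEADLOCK at state 5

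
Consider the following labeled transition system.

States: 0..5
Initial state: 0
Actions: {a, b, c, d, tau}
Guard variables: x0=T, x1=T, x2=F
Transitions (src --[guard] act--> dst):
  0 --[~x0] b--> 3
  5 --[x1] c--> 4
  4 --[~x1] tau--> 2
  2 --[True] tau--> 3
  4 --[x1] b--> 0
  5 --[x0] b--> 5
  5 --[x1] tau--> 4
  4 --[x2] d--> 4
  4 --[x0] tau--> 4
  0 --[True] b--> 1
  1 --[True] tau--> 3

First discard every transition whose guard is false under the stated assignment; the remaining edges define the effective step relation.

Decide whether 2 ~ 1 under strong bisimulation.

Answer: BISIMILAR

Working:
Refine partition for ~:
  round 0: {{0,1,2,3,4,5}}
  round 1: {{0},{1,2},{3},{4},{5}}
5 equivalence class(es) (converged in 2)
2∈{1,2}, 1∈{1,2}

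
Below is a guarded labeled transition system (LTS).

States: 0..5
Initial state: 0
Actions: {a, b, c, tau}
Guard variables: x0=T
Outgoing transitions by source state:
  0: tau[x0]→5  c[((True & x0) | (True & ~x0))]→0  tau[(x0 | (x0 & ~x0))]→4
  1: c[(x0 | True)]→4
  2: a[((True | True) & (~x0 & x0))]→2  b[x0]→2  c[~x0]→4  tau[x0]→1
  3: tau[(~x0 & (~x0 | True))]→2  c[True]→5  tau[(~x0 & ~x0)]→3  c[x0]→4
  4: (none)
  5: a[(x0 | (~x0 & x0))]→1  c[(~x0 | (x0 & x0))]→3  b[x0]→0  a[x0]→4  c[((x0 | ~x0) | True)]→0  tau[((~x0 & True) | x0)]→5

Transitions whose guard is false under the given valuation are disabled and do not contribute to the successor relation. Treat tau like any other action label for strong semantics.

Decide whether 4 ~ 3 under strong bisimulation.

Bisimulation quotient by refinement:
  round 0: {{0,1,2,3,4,5}}
  round 1: {{0},{1,3},{2},{4},{5}}
  round 2: {{0},{1},{2},{3},{4},{5}}
6 equivalence class(es) (converged in 3)
class of 4: {4}; class of 3: {3}

Answer: NOT BISIMILAR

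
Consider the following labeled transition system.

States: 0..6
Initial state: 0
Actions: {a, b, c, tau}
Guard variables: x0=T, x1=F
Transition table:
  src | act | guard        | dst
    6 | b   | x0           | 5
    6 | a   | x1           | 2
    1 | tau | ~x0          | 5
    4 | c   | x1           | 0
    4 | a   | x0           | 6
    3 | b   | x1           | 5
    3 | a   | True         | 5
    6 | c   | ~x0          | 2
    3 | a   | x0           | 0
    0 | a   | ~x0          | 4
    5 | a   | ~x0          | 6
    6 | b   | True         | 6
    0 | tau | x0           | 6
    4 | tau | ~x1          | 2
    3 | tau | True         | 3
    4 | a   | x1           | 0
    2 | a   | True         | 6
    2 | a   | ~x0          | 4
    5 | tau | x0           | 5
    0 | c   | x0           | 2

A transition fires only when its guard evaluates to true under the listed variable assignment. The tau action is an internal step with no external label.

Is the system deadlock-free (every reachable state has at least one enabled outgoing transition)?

Answer: DEADLOCK-FREE

Working:
R = {0,2,5,6}
  0: c→2  tau→6  [2 exit(s)]
  2: a→6  [1 exit(s)]
  5: tau→5  [1 exit(s)]
  6: b→5  b→6  [2 exit(s)]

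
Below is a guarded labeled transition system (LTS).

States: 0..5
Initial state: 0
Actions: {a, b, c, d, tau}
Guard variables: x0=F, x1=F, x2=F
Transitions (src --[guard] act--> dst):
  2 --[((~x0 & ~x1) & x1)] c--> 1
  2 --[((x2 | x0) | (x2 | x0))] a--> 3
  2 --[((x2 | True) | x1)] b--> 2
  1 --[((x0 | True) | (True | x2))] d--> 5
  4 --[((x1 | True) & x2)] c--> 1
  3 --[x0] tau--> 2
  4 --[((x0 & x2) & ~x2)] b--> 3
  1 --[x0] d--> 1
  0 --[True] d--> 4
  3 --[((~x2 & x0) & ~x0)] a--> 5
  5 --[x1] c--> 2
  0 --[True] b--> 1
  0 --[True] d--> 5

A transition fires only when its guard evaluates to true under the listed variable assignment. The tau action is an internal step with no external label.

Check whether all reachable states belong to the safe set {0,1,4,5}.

Answer: INVARIANT HOLDS

Analysis:
Inv-set: {0,1,4,5}
Reach set: {0,1,4,5}
  0: safe
  1: safe
  4: safe
  5: safe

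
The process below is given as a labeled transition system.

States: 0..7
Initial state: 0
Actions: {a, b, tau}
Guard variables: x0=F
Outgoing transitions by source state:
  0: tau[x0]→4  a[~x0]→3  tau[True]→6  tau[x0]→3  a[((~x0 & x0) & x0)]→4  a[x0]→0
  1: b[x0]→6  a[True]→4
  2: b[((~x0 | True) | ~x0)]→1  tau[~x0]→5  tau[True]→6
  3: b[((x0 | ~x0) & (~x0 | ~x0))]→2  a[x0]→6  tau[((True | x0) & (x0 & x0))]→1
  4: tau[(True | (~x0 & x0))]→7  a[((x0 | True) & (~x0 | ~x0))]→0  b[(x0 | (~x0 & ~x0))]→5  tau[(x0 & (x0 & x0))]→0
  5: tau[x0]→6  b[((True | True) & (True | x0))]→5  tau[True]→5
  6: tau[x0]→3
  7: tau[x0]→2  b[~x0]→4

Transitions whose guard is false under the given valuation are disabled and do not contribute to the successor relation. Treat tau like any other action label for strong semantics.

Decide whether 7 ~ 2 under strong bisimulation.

Refine partition for ~:
  π0 = {{0,1,2,3,4,5,6,7}}
  π1 = {{0},{1},{2,5},{3,7},{4},{6}}
  π2 = {{0},{1},{2},{3},{4},{5},{6},{7}}
Fixed point at round 3; 8 class(es).
class of 7: {7}; class of 2: {2}

Answer: NOT BISIMILAR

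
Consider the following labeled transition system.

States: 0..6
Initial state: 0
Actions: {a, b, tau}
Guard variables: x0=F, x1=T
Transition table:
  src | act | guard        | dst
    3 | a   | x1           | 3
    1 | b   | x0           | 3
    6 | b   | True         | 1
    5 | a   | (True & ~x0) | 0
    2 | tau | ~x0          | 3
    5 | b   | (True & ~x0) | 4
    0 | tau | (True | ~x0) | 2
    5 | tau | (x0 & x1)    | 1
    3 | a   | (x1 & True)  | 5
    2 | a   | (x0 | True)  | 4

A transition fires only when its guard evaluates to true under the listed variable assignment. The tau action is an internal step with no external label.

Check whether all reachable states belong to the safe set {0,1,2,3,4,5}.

Inv-set: {0,1,2,3,4,5}
R = {0,2,3,4,5}
  0: ok
  2: ok
  3: ok
  4: ok
  5: ok

Answer: INVARIANT HOLDS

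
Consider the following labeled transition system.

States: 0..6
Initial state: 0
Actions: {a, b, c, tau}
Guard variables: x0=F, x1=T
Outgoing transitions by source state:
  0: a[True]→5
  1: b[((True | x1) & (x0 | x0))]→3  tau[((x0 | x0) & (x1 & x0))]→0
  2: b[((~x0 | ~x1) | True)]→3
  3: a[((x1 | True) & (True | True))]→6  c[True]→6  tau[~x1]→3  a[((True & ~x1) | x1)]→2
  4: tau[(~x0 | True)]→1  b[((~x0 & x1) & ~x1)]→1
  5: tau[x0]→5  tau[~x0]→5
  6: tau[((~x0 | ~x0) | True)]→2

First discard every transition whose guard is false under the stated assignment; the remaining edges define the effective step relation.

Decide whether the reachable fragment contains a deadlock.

Answer: DEADLOCK-FREE

Trace:
Reach set: {0,5}
  0: a→5  [1 exit(s)]
  5: tau→5  [1 exit(s)]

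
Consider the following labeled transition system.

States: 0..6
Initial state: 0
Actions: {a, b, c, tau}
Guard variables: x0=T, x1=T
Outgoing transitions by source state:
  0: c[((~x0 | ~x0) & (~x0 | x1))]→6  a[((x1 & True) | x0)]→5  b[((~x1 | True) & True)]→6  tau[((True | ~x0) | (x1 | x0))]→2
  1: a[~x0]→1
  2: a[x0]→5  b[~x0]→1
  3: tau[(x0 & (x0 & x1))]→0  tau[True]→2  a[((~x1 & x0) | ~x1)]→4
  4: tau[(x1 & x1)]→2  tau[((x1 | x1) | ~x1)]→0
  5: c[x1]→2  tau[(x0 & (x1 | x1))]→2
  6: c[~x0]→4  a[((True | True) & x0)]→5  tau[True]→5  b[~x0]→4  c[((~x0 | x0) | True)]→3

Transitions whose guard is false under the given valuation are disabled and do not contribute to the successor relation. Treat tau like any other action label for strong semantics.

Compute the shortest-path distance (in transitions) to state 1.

Answer: UNREACHABLE

Working:
BFS to 1:
  Layer 0: {0}
  Layer 1: {2,5,6}
  Layer 2: {3}
1 never appears.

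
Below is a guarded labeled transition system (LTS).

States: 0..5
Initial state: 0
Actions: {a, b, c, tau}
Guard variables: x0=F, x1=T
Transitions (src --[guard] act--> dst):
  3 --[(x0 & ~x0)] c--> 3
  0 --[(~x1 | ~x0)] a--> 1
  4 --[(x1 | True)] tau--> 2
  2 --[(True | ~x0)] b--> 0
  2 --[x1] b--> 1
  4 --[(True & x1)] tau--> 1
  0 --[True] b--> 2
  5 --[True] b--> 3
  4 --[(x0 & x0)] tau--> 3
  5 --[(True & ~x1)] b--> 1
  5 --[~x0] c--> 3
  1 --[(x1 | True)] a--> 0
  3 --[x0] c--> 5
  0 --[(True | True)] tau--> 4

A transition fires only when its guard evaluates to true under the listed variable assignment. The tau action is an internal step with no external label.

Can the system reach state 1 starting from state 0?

Answer: REACHABLE

Working:
10 transition(s) survive guard evaluation.
Layer 0: {0}
Layer 1: {1,2,4}  now seen {0,1,2,4}
R = {0,1,2,4}
witness 1: a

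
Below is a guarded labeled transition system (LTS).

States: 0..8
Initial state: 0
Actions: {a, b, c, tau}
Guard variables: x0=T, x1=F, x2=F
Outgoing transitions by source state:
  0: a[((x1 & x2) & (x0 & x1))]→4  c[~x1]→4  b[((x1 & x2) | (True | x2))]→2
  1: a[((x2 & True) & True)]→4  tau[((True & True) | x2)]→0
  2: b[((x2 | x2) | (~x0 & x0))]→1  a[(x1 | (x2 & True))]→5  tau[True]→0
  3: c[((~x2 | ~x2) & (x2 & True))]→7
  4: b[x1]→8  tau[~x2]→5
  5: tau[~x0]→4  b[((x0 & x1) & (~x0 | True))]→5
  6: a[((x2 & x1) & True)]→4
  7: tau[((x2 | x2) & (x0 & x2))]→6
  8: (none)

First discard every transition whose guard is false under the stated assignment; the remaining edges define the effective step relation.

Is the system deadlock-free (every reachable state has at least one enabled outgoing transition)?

Reach set: {0,2,4,5}
  0: b→2  c→4  [deg 2]
  2: tau→0  [deg 1]
  4: tau→5  [deg 1]
  5: ∅  [STUCK]
Path to 5: c·tau

Answer: DEADLOCK at state 5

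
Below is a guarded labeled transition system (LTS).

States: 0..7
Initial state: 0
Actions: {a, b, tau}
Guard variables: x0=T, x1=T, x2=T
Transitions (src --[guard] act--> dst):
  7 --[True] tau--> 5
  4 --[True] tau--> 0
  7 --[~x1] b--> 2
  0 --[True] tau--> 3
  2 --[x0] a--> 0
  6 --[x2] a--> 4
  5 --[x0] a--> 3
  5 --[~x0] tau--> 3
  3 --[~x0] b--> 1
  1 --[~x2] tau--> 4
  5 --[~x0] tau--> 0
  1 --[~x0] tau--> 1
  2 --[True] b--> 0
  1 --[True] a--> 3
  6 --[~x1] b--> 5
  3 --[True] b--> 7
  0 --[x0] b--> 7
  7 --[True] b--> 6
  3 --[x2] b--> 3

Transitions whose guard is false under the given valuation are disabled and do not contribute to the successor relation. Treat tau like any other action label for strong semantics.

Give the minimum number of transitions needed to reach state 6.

Answer: 2

Working:
Layered search for 6:
  depth 0: {0}
  depth 1: {3,7}
  depth 2: {5,6}
first hit 6 at d=2 via b·b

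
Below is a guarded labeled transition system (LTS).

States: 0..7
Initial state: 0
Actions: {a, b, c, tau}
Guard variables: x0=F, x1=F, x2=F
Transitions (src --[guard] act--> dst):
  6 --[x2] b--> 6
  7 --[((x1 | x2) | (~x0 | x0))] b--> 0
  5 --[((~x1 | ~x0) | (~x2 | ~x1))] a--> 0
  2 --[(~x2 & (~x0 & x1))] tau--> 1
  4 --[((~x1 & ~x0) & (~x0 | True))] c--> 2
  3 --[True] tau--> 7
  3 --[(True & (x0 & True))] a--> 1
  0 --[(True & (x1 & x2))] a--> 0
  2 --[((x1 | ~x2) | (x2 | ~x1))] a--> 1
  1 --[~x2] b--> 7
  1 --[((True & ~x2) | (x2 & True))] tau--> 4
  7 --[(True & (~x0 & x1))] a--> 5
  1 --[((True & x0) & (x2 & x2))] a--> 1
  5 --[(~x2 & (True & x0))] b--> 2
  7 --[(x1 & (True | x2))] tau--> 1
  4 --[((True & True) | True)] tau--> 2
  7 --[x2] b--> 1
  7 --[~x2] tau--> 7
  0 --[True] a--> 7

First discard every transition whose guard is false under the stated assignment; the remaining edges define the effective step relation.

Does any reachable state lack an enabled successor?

Answer: DEADLOCK-FREE

Trace:
Reach set: {0,7}
  0: a→7  [1 exit(s)]
  7: b→0  tau→7  [2 exit(s)]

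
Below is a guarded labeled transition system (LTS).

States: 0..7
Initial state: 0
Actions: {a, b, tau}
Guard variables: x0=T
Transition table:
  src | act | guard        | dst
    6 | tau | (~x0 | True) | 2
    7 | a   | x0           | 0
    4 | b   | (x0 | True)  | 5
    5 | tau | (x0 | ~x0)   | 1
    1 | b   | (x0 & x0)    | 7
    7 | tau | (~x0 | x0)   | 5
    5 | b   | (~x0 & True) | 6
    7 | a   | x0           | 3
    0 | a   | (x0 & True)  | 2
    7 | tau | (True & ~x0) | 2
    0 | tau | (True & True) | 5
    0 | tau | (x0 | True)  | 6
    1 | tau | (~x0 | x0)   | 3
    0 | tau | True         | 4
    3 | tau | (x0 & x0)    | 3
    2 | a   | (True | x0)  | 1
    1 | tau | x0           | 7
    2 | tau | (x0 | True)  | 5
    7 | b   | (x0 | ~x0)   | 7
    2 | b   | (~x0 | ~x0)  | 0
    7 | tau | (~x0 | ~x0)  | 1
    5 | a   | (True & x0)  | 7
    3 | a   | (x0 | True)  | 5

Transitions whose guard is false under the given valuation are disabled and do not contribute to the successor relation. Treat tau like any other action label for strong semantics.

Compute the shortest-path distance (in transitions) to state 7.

Answer: 2

Trace:
Layered search for 7:
  depth 0: {0}
  depth 1: {2,4,5,6}
  depth 2: {1,7}
first hit 7 at d=2 via tau·a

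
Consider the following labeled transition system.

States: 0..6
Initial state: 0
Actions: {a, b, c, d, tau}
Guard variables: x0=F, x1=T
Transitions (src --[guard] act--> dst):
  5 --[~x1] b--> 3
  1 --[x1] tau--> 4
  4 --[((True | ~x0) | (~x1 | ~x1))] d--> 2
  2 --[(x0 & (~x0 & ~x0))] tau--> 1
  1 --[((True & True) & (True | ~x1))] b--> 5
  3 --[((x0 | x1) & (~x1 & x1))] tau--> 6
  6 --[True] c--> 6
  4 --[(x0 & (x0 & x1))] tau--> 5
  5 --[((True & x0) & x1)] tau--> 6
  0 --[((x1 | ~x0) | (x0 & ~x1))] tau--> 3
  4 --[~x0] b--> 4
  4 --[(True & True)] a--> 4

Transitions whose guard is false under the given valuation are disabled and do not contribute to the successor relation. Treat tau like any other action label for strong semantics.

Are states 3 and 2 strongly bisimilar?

Answer: BISIMILAR

Working:
Refine partition for ~:
  P[0] = {{0,1,2,3,4,5,6}}
  P[1] = {{0},{1},{2,3,5},{4},{6}}
stable after 2 split(s): 5 block(s)
[3]={2,3,5}  [2]={2,3,5}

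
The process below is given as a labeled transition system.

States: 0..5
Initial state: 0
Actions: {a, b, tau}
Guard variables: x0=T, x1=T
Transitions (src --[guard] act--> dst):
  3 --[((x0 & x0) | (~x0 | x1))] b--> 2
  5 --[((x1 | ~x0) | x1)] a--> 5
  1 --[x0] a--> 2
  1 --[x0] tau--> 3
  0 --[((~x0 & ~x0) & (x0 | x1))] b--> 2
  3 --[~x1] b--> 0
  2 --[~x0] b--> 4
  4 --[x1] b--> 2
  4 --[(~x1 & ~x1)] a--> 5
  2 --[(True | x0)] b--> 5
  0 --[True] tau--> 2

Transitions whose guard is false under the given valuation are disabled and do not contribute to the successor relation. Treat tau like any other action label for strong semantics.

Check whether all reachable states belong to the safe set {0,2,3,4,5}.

Answer: INVARIANT HOLDS

Analysis:
Inv-set: {0,2,3,4,5}
Reachable = {0,2,5}
  0: ✓
  2: ✓
  5: ✓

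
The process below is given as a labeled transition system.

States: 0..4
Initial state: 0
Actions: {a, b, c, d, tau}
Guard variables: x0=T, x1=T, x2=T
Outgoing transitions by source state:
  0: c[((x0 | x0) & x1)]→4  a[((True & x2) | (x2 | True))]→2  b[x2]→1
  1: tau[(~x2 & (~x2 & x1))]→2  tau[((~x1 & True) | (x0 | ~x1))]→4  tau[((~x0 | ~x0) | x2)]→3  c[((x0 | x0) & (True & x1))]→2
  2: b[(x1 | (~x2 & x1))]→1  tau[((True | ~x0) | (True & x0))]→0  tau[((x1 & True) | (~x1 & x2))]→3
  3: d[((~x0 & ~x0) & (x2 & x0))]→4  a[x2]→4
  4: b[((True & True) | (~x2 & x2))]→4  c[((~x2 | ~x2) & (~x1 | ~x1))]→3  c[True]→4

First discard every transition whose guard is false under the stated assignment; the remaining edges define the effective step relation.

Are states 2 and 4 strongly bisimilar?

Answer: NOT BISIMILAR

Trace:
Compute ~ classes (split until stable):
  π0 = {{0,1,2,3,4}}
  π1 = {{0},{1},{2},{3},{4}}
5 equivalence class(es) (converged in 2)
[2]={2}  [4]={4}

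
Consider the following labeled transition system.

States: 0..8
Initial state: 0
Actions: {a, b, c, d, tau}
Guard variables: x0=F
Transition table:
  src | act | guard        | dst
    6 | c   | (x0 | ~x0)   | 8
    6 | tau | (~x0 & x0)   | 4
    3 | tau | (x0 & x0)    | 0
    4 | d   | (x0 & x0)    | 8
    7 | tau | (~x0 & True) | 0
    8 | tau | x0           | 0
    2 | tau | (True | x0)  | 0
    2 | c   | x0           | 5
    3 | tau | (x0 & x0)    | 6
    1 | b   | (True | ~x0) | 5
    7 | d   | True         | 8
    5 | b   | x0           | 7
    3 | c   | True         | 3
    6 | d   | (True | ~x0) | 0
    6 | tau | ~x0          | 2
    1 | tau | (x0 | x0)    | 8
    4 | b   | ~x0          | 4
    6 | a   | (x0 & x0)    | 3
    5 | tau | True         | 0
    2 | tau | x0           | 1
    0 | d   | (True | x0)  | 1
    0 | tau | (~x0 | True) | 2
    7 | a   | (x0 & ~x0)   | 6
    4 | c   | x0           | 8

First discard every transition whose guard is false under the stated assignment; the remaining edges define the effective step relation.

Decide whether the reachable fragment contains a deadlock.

Answer: DEADLOCK-FREE

Analysis:
Reach set: {0,1,2,5}
  0: d→1  tau→2  [2 out]
  1: b→5  [1 out]
  2: tau→0  [1 out]
  5: tau→0  [1 out]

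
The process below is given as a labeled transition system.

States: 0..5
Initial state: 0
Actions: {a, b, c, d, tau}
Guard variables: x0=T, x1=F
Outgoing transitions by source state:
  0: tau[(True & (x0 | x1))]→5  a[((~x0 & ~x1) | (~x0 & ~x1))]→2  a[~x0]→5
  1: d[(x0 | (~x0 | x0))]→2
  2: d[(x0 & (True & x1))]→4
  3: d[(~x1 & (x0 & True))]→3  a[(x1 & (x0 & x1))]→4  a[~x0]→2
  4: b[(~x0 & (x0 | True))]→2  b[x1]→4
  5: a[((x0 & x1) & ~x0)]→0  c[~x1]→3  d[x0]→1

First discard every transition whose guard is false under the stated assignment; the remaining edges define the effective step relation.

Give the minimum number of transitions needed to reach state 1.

Layered search for 1:
  depth 0: {0}
  depth 1: {5}
  depth 2: {1,3}
1 enters at depth 2; path tau·d

Answer: 2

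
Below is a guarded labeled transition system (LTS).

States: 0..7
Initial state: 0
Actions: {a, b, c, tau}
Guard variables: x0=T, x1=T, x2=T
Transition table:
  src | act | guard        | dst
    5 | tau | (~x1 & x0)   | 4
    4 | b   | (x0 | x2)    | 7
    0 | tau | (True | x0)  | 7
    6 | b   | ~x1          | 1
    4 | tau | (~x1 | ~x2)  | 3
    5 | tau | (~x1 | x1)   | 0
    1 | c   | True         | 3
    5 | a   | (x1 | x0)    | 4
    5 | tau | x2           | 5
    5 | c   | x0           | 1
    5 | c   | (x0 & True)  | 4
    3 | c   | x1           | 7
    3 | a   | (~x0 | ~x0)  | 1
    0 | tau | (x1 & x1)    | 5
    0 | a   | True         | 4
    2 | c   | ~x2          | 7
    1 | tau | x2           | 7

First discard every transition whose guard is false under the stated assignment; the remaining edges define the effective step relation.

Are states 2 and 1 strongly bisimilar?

Answer: NOT BISIMILAR

Working:
Refine partition for ~:
  P[0] = {{0,1,2,3,4,5,6,7}}
  P[1] = {{0},{1},{2,6,7},{3},{4},{5}}
6 equivalence class(es) (converged in 2)
class of 2: {2,6,7}; class of 1: {1}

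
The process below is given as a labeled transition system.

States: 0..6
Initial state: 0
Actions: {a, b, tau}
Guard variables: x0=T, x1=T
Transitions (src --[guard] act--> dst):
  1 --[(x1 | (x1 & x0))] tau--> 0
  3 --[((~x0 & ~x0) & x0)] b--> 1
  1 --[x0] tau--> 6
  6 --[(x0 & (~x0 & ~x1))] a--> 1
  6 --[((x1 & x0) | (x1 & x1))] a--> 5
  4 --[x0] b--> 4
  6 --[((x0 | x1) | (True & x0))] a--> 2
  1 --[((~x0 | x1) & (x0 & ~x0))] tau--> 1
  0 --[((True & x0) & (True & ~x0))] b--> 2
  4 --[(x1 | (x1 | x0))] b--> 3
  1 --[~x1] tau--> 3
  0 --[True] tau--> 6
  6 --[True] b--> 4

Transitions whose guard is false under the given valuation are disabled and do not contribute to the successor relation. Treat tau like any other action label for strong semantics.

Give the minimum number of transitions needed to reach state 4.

Answer: 2

Analysis:
BFS to 4:
  depth 0: {0}
  depth 1: {6}
  depth 2: {2,4,5}
depth(4)=2, e.g. tau·b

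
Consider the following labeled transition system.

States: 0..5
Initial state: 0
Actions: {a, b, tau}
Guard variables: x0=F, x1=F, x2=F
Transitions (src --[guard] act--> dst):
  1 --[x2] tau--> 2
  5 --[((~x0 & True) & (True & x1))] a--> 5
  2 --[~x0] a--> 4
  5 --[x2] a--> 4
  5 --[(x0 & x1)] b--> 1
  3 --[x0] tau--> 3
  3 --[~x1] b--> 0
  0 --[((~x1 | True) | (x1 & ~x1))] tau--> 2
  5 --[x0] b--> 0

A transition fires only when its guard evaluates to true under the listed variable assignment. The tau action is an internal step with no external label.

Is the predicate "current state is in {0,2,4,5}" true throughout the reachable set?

Answer: INVARIANT HOLDS

Trace:
Allowed set {0,2,4,5}
Reach set: {0,2,4}
  0: ✓
  2: ✓
  4: ✓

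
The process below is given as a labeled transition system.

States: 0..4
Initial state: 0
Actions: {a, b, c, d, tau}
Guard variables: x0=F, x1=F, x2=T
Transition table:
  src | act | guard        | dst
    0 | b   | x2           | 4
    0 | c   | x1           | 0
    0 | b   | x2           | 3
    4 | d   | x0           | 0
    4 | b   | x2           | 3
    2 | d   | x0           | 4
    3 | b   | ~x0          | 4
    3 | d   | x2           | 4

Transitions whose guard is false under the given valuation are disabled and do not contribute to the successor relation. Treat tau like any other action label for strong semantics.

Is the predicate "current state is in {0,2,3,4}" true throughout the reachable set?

Answer: INVARIANT HOLDS

Working:
Inv-set: {0,2,3,4}
Reach set: {0,3,4}
  0: ok
  3: ok
  4: ok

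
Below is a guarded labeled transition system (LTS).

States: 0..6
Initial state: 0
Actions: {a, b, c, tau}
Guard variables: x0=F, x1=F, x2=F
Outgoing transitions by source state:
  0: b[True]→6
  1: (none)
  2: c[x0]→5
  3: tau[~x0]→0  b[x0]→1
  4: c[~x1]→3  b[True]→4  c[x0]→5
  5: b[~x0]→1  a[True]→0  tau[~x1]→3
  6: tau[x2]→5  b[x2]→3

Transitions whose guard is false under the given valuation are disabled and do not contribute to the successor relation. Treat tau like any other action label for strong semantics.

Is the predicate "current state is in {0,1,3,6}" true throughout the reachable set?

Inv-set: {0,1,3,6}
Reach set: {0,6}
  0: ok
  6: ok

Answer: INVARIANT HOLDS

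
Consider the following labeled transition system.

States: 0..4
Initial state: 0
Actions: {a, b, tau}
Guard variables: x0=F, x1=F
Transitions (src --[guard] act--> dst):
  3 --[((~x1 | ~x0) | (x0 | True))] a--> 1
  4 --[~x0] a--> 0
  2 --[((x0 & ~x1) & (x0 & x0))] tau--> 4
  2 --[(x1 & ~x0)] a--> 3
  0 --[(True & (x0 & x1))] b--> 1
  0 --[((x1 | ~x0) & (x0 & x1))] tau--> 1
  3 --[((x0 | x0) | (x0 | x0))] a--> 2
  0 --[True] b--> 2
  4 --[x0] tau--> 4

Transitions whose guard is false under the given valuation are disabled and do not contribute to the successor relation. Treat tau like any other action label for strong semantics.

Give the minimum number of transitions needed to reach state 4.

Breadth-first toward 4:
  L0 = {0}
  L1 = {2}
4 never appears.

Answer: UNREACHABLE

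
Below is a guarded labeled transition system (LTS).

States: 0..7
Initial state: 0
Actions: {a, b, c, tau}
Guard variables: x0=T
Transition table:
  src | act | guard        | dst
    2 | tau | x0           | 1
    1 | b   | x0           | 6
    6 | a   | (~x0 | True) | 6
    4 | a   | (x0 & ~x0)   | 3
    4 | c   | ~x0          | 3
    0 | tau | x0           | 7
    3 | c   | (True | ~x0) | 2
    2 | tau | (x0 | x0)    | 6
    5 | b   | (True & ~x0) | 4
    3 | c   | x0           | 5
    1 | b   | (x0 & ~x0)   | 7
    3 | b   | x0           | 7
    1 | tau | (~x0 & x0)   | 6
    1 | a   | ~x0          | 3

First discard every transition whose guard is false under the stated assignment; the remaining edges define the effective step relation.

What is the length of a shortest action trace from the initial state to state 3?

Answer: UNREACHABLE

Working:
Layered search for 3:
  L0 = {0}
  L1 = {7}
3 never appears.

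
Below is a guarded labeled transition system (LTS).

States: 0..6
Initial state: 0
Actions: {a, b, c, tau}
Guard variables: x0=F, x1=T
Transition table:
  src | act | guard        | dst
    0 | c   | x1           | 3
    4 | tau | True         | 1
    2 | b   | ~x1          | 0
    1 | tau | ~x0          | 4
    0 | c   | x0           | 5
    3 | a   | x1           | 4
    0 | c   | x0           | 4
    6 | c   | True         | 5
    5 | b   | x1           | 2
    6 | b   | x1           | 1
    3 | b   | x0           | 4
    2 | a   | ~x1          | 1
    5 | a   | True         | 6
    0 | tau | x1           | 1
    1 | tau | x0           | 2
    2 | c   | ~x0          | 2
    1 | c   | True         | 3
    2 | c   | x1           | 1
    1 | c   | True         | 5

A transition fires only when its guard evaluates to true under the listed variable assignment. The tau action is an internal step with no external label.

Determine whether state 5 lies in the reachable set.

After dropping false guards: 13 live edges.
Layer 0: {0}
Layer 1: {1,3}  cumulative {0,1,3}
Layer 2: {4,5}  cumulative {0,1,3,4,5}
Layer 3: {2,6}  cumulative {0,1,2,3,4,5,6}
R = {0,1,2,3,4,5,6}
witness 5: tau·c

Answer: REACHABLE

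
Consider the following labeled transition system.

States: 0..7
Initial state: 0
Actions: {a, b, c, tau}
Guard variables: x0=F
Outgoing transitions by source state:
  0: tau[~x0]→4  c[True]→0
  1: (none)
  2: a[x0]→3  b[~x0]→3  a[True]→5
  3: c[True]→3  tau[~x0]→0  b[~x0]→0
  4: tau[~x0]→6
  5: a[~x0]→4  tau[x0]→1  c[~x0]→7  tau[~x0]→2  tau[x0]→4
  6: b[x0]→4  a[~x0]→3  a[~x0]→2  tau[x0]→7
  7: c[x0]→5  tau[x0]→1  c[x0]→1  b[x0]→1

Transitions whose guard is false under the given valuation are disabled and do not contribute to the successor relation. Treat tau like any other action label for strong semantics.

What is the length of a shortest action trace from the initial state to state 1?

Answer: UNREACHABLE

Working:
Breadth-first toward 1:
  depth 0: {0}
  depth 1: {4}
  depth 2: {6}
  depth 3: {2,3}
  depth 4: {5}
  depth 5: {7}
1 never appears.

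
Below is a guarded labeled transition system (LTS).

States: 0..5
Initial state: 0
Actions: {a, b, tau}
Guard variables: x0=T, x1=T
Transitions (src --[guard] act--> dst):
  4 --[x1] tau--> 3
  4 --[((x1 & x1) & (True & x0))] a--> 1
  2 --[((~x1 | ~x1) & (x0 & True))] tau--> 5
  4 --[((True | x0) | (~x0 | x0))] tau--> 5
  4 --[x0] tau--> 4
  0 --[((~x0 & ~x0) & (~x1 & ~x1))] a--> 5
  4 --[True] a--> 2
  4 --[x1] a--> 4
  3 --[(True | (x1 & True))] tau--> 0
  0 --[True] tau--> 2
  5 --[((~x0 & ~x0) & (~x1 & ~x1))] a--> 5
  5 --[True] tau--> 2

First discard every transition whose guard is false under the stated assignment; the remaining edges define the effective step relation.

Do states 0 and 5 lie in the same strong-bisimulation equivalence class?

Compute ~ classes (split until stable):
  π0 = {{0,1,2,3,4,5}}
  π1 = {{0,3,5},{1,2},{4}}
  π2 = {{0,5},{1,2},{3},{4}}
4 equivalence class(es) (converged in 3)
class of 0: {0,5}; class of 5: {0,5}

Answer: BISIMILAR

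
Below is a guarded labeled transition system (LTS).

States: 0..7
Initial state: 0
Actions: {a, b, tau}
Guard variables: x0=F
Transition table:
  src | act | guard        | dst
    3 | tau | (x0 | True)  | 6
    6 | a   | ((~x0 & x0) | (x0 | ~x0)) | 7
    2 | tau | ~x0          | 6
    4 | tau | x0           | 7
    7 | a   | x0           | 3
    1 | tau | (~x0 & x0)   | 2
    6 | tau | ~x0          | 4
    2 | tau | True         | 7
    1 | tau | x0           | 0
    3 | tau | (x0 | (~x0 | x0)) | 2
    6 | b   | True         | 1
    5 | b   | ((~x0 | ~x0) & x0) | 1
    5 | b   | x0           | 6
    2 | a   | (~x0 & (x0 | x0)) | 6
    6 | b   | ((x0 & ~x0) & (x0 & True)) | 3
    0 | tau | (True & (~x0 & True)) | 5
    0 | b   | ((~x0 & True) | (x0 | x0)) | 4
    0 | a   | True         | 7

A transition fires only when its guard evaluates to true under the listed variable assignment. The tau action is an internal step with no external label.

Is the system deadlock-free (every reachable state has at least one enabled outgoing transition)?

Answer: DEADLOCK at state 4

Analysis:
Reach set: {0,4,5,7}
  0: a→7  b→4  tau→5  [3 exit(s)]
  4: ∅  [STUCK]
  5: ∅  [STUCK]
  7: ∅  [STUCK]
Path to 4: b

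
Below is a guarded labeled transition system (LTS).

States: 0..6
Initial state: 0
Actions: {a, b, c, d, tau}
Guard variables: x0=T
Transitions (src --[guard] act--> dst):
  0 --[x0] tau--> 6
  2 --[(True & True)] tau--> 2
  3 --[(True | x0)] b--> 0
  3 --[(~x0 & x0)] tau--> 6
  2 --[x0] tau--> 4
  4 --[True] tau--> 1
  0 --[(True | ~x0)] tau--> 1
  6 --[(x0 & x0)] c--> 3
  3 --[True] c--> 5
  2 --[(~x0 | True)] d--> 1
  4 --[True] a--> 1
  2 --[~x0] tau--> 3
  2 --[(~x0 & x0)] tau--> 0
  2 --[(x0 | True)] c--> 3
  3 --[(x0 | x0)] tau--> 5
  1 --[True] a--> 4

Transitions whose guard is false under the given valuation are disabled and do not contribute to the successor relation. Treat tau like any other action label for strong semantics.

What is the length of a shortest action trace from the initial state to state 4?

Layered search for 4:
  Layer 0: {0}
  Layer 1: {1,6}
  Layer 2: {3,4}
4 enters at depth 2; path tau·a

Answer: 2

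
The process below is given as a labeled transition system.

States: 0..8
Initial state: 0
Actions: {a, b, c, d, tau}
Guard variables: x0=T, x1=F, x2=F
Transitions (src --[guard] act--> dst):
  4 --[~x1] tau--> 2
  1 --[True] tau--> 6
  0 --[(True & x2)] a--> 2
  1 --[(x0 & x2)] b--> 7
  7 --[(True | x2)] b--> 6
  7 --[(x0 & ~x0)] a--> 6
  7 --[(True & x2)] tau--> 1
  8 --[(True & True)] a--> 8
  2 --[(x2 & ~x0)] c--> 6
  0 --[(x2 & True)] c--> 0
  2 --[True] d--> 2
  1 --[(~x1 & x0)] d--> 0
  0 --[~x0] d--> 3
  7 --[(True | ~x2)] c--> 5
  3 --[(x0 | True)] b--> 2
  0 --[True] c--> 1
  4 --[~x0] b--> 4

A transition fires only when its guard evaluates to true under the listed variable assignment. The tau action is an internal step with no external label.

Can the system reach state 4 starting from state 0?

Guard filter leaves 9 enabled edge(s).
depth 0: {0}
depth 1: {1}  total {0,1}
depth 2: {6}  total {0,1,6}
Reach set: {0,1,6}

Answer: UNREACHABLE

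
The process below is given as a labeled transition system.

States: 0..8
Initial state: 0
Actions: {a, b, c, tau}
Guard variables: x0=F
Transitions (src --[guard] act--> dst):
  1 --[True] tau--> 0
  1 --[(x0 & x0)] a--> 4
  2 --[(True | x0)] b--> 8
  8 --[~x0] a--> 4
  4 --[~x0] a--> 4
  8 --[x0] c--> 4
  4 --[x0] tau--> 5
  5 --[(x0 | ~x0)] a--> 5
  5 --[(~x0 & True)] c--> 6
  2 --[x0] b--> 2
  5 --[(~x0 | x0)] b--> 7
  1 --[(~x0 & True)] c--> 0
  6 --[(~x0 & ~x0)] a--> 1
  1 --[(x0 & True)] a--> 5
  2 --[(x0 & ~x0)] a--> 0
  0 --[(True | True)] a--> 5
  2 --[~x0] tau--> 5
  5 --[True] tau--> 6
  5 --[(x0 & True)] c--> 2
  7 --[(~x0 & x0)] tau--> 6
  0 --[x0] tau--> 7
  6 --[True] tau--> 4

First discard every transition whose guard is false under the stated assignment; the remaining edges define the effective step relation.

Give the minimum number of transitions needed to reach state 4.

Layered search for 4:
  Layer 0: {0}
  Layer 1: {5}
  Layer 2: {6,7}
  Layer 3: {1,4}
depth(4)=3, e.g. a·c·tau

Answer: 3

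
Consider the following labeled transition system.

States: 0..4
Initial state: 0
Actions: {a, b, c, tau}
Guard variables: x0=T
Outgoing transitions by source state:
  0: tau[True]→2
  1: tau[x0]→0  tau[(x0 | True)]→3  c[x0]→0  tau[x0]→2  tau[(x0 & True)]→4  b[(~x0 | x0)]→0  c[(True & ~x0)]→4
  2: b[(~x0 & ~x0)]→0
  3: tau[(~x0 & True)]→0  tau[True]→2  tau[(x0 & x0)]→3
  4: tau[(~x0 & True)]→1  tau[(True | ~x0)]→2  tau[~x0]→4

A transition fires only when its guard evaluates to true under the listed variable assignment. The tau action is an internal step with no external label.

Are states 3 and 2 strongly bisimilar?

Bisimulation quotient by refinement:
  π0 = {{0,1,2,3,4}}
  π1 = {{0,3,4},{1},{2}}
  π2 = {{0,4},{1},{2},{3}}
stable after 3 split(s): 4 block(s)
class of 3: {3}; class of 2: {2}

Answer: NOT BISIMILAR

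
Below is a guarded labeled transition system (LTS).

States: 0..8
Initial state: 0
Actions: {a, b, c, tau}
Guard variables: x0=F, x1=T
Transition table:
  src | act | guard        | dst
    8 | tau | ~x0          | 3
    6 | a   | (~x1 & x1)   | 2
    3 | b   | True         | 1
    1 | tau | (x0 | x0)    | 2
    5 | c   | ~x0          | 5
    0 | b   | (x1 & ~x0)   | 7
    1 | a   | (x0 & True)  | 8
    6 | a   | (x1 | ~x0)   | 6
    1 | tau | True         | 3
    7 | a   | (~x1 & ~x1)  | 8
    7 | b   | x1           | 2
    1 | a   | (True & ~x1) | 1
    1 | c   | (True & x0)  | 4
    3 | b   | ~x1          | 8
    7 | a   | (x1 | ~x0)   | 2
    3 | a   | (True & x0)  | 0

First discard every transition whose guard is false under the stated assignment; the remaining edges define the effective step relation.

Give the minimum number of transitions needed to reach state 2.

Answer: 2

Trace:
BFS to 2:
  Layer 0: {0}
  Layer 1: {7}
  Layer 2: {2}
depth(2)=2, e.g. b·a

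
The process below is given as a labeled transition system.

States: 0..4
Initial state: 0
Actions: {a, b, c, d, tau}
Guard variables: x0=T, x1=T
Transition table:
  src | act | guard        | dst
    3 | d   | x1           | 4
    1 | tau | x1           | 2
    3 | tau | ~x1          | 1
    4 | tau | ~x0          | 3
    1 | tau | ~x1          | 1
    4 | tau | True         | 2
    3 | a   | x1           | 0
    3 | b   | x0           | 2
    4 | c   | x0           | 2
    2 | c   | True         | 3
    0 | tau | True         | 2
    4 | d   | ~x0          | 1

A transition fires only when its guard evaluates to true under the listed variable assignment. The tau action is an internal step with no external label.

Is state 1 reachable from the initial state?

After dropping false guards: 8 live edges.
L0 = {0}
L1 = {2}  cumulative {0,2}
L2 = {3}  cumulative {0,2,3}
L3 = {4}  cumulative {0,2,3,4}
R = {0,2,3,4}

Answer: UNREACHABLE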